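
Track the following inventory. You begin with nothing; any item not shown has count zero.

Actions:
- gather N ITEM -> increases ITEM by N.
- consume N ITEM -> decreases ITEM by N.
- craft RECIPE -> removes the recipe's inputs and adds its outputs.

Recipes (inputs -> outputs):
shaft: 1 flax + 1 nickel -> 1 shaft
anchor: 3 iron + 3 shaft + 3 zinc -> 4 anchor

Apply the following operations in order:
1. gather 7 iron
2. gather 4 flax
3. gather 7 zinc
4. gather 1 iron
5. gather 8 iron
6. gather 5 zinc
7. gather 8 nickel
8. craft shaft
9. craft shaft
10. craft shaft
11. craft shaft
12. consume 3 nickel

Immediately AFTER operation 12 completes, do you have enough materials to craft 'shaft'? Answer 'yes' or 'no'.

Answer: no

Derivation:
After 1 (gather 7 iron): iron=7
After 2 (gather 4 flax): flax=4 iron=7
After 3 (gather 7 zinc): flax=4 iron=7 zinc=7
After 4 (gather 1 iron): flax=4 iron=8 zinc=7
After 5 (gather 8 iron): flax=4 iron=16 zinc=7
After 6 (gather 5 zinc): flax=4 iron=16 zinc=12
After 7 (gather 8 nickel): flax=4 iron=16 nickel=8 zinc=12
After 8 (craft shaft): flax=3 iron=16 nickel=7 shaft=1 zinc=12
After 9 (craft shaft): flax=2 iron=16 nickel=6 shaft=2 zinc=12
After 10 (craft shaft): flax=1 iron=16 nickel=5 shaft=3 zinc=12
After 11 (craft shaft): iron=16 nickel=4 shaft=4 zinc=12
After 12 (consume 3 nickel): iron=16 nickel=1 shaft=4 zinc=12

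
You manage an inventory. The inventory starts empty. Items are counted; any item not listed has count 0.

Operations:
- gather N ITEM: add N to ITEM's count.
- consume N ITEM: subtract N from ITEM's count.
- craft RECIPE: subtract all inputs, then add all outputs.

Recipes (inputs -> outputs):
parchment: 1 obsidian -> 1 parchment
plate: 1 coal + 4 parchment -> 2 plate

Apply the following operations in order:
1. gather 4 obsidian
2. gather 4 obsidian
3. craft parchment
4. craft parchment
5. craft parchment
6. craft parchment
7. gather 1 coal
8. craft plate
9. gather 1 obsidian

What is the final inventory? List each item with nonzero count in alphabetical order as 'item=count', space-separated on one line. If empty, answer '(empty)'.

After 1 (gather 4 obsidian): obsidian=4
After 2 (gather 4 obsidian): obsidian=8
After 3 (craft parchment): obsidian=7 parchment=1
After 4 (craft parchment): obsidian=6 parchment=2
After 5 (craft parchment): obsidian=5 parchment=3
After 6 (craft parchment): obsidian=4 parchment=4
After 7 (gather 1 coal): coal=1 obsidian=4 parchment=4
After 8 (craft plate): obsidian=4 plate=2
After 9 (gather 1 obsidian): obsidian=5 plate=2

Answer: obsidian=5 plate=2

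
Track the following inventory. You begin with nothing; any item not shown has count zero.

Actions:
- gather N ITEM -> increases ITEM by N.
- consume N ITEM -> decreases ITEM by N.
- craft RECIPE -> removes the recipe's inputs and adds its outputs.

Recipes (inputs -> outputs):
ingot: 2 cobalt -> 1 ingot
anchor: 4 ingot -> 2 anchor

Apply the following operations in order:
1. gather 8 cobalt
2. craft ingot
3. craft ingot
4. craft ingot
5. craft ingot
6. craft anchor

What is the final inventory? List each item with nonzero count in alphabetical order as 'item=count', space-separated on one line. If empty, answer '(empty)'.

Answer: anchor=2

Derivation:
After 1 (gather 8 cobalt): cobalt=8
After 2 (craft ingot): cobalt=6 ingot=1
After 3 (craft ingot): cobalt=4 ingot=2
After 4 (craft ingot): cobalt=2 ingot=3
After 5 (craft ingot): ingot=4
After 6 (craft anchor): anchor=2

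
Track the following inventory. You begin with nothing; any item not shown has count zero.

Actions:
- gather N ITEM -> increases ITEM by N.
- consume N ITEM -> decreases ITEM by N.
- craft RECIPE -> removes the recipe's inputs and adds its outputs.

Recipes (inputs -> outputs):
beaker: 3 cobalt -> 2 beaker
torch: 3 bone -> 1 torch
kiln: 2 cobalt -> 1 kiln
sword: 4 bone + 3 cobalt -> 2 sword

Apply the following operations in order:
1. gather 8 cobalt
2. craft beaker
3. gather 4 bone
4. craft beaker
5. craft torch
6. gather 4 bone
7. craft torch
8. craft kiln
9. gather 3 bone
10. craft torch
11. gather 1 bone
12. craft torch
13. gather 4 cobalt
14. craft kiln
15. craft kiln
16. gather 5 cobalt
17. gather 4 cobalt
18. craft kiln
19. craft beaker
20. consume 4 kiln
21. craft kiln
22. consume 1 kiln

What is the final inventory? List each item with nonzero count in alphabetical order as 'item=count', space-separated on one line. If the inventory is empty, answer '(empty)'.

Answer: beaker=6 cobalt=2 torch=4

Derivation:
After 1 (gather 8 cobalt): cobalt=8
After 2 (craft beaker): beaker=2 cobalt=5
After 3 (gather 4 bone): beaker=2 bone=4 cobalt=5
After 4 (craft beaker): beaker=4 bone=4 cobalt=2
After 5 (craft torch): beaker=4 bone=1 cobalt=2 torch=1
After 6 (gather 4 bone): beaker=4 bone=5 cobalt=2 torch=1
After 7 (craft torch): beaker=4 bone=2 cobalt=2 torch=2
After 8 (craft kiln): beaker=4 bone=2 kiln=1 torch=2
After 9 (gather 3 bone): beaker=4 bone=5 kiln=1 torch=2
After 10 (craft torch): beaker=4 bone=2 kiln=1 torch=3
After 11 (gather 1 bone): beaker=4 bone=3 kiln=1 torch=3
After 12 (craft torch): beaker=4 kiln=1 torch=4
After 13 (gather 4 cobalt): beaker=4 cobalt=4 kiln=1 torch=4
After 14 (craft kiln): beaker=4 cobalt=2 kiln=2 torch=4
After 15 (craft kiln): beaker=4 kiln=3 torch=4
After 16 (gather 5 cobalt): beaker=4 cobalt=5 kiln=3 torch=4
After 17 (gather 4 cobalt): beaker=4 cobalt=9 kiln=3 torch=4
After 18 (craft kiln): beaker=4 cobalt=7 kiln=4 torch=4
After 19 (craft beaker): beaker=6 cobalt=4 kiln=4 torch=4
After 20 (consume 4 kiln): beaker=6 cobalt=4 torch=4
After 21 (craft kiln): beaker=6 cobalt=2 kiln=1 torch=4
After 22 (consume 1 kiln): beaker=6 cobalt=2 torch=4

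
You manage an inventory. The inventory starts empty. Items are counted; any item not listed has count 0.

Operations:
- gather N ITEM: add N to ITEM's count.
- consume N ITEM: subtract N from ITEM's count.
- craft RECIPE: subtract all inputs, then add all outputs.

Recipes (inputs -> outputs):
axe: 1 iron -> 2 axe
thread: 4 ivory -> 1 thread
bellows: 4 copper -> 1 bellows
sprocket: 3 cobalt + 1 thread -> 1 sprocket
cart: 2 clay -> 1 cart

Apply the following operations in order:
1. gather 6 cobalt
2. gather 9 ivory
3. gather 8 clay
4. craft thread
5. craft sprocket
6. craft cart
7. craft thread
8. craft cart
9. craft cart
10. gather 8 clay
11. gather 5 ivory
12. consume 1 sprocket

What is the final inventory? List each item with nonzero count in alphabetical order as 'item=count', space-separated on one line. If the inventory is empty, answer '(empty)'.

After 1 (gather 6 cobalt): cobalt=6
After 2 (gather 9 ivory): cobalt=6 ivory=9
After 3 (gather 8 clay): clay=8 cobalt=6 ivory=9
After 4 (craft thread): clay=8 cobalt=6 ivory=5 thread=1
After 5 (craft sprocket): clay=8 cobalt=3 ivory=5 sprocket=1
After 6 (craft cart): cart=1 clay=6 cobalt=3 ivory=5 sprocket=1
After 7 (craft thread): cart=1 clay=6 cobalt=3 ivory=1 sprocket=1 thread=1
After 8 (craft cart): cart=2 clay=4 cobalt=3 ivory=1 sprocket=1 thread=1
After 9 (craft cart): cart=3 clay=2 cobalt=3 ivory=1 sprocket=1 thread=1
After 10 (gather 8 clay): cart=3 clay=10 cobalt=3 ivory=1 sprocket=1 thread=1
After 11 (gather 5 ivory): cart=3 clay=10 cobalt=3 ivory=6 sprocket=1 thread=1
After 12 (consume 1 sprocket): cart=3 clay=10 cobalt=3 ivory=6 thread=1

Answer: cart=3 clay=10 cobalt=3 ivory=6 thread=1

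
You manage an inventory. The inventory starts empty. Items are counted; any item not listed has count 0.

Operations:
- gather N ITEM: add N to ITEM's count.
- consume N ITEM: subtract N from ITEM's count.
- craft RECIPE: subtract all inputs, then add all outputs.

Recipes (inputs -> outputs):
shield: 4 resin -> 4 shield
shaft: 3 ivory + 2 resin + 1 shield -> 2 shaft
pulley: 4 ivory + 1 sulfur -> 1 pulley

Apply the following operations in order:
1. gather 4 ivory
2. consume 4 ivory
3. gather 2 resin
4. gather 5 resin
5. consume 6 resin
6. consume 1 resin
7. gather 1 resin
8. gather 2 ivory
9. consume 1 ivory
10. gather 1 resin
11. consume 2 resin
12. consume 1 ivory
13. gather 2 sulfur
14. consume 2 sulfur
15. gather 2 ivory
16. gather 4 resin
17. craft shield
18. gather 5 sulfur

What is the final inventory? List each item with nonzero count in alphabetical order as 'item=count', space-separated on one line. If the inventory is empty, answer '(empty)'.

After 1 (gather 4 ivory): ivory=4
After 2 (consume 4 ivory): (empty)
After 3 (gather 2 resin): resin=2
After 4 (gather 5 resin): resin=7
After 5 (consume 6 resin): resin=1
After 6 (consume 1 resin): (empty)
After 7 (gather 1 resin): resin=1
After 8 (gather 2 ivory): ivory=2 resin=1
After 9 (consume 1 ivory): ivory=1 resin=1
After 10 (gather 1 resin): ivory=1 resin=2
After 11 (consume 2 resin): ivory=1
After 12 (consume 1 ivory): (empty)
After 13 (gather 2 sulfur): sulfur=2
After 14 (consume 2 sulfur): (empty)
After 15 (gather 2 ivory): ivory=2
After 16 (gather 4 resin): ivory=2 resin=4
After 17 (craft shield): ivory=2 shield=4
After 18 (gather 5 sulfur): ivory=2 shield=4 sulfur=5

Answer: ivory=2 shield=4 sulfur=5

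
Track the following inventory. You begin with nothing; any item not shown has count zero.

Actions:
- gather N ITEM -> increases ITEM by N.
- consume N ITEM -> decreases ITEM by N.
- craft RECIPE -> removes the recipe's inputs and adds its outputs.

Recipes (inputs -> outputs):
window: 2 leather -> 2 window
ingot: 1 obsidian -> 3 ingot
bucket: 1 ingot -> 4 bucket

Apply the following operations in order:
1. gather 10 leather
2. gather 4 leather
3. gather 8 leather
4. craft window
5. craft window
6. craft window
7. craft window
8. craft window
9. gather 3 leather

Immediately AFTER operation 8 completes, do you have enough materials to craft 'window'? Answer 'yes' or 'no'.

After 1 (gather 10 leather): leather=10
After 2 (gather 4 leather): leather=14
After 3 (gather 8 leather): leather=22
After 4 (craft window): leather=20 window=2
After 5 (craft window): leather=18 window=4
After 6 (craft window): leather=16 window=6
After 7 (craft window): leather=14 window=8
After 8 (craft window): leather=12 window=10

Answer: yes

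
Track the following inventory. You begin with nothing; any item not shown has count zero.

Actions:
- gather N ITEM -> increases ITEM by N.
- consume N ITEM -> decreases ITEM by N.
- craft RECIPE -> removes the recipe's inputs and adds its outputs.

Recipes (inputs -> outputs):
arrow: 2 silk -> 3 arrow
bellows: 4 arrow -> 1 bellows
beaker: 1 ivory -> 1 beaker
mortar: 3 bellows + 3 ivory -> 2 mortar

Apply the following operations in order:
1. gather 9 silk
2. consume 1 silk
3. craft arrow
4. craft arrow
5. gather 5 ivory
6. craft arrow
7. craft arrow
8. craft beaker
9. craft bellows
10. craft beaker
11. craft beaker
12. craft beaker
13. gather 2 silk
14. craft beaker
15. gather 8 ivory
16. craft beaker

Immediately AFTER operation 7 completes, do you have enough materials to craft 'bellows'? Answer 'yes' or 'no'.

After 1 (gather 9 silk): silk=9
After 2 (consume 1 silk): silk=8
After 3 (craft arrow): arrow=3 silk=6
After 4 (craft arrow): arrow=6 silk=4
After 5 (gather 5 ivory): arrow=6 ivory=5 silk=4
After 6 (craft arrow): arrow=9 ivory=5 silk=2
After 7 (craft arrow): arrow=12 ivory=5

Answer: yes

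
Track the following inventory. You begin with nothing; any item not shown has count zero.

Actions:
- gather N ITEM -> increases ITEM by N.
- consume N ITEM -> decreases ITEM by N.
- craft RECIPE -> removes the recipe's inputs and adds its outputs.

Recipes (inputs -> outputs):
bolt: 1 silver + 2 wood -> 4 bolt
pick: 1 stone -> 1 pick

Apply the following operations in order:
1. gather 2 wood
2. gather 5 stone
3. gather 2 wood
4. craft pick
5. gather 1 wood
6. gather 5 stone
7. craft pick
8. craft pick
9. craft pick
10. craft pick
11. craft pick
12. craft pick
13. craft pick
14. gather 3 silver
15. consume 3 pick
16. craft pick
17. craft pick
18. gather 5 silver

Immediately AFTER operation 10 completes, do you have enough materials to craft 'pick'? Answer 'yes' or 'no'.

After 1 (gather 2 wood): wood=2
After 2 (gather 5 stone): stone=5 wood=2
After 3 (gather 2 wood): stone=5 wood=4
After 4 (craft pick): pick=1 stone=4 wood=4
After 5 (gather 1 wood): pick=1 stone=4 wood=5
After 6 (gather 5 stone): pick=1 stone=9 wood=5
After 7 (craft pick): pick=2 stone=8 wood=5
After 8 (craft pick): pick=3 stone=7 wood=5
After 9 (craft pick): pick=4 stone=6 wood=5
After 10 (craft pick): pick=5 stone=5 wood=5

Answer: yes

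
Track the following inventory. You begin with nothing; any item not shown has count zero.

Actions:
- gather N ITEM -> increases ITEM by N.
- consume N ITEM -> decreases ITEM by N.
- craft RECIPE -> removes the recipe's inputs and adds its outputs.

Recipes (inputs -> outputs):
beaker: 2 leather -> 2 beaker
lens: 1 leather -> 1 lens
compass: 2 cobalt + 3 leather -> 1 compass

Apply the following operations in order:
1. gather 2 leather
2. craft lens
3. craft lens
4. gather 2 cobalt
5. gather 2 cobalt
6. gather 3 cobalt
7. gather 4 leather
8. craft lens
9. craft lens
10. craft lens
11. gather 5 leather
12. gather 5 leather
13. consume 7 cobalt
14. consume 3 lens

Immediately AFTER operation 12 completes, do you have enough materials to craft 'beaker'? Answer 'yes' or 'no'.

After 1 (gather 2 leather): leather=2
After 2 (craft lens): leather=1 lens=1
After 3 (craft lens): lens=2
After 4 (gather 2 cobalt): cobalt=2 lens=2
After 5 (gather 2 cobalt): cobalt=4 lens=2
After 6 (gather 3 cobalt): cobalt=7 lens=2
After 7 (gather 4 leather): cobalt=7 leather=4 lens=2
After 8 (craft lens): cobalt=7 leather=3 lens=3
After 9 (craft lens): cobalt=7 leather=2 lens=4
After 10 (craft lens): cobalt=7 leather=1 lens=5
After 11 (gather 5 leather): cobalt=7 leather=6 lens=5
After 12 (gather 5 leather): cobalt=7 leather=11 lens=5

Answer: yes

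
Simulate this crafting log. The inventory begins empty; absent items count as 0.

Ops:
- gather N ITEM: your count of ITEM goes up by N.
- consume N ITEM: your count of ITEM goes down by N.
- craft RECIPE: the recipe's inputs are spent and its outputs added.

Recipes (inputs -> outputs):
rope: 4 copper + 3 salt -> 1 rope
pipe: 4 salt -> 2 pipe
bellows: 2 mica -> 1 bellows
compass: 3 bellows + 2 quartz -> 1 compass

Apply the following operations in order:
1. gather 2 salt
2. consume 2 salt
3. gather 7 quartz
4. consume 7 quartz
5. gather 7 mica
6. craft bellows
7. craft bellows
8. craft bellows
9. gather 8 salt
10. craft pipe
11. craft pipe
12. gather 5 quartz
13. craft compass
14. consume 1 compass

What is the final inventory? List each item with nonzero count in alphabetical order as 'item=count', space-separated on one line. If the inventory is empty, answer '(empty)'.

After 1 (gather 2 salt): salt=2
After 2 (consume 2 salt): (empty)
After 3 (gather 7 quartz): quartz=7
After 4 (consume 7 quartz): (empty)
After 5 (gather 7 mica): mica=7
After 6 (craft bellows): bellows=1 mica=5
After 7 (craft bellows): bellows=2 mica=3
After 8 (craft bellows): bellows=3 mica=1
After 9 (gather 8 salt): bellows=3 mica=1 salt=8
After 10 (craft pipe): bellows=3 mica=1 pipe=2 salt=4
After 11 (craft pipe): bellows=3 mica=1 pipe=4
After 12 (gather 5 quartz): bellows=3 mica=1 pipe=4 quartz=5
After 13 (craft compass): compass=1 mica=1 pipe=4 quartz=3
After 14 (consume 1 compass): mica=1 pipe=4 quartz=3

Answer: mica=1 pipe=4 quartz=3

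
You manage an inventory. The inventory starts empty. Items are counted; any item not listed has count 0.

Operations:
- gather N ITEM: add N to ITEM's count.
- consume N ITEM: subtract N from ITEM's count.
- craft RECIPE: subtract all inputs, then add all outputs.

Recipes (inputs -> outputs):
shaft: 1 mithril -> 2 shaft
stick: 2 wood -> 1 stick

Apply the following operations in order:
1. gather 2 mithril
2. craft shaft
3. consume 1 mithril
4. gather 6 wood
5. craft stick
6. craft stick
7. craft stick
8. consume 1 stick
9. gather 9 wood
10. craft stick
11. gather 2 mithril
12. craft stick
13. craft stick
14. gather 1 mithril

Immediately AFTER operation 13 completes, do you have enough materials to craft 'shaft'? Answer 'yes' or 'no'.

Answer: yes

Derivation:
After 1 (gather 2 mithril): mithril=2
After 2 (craft shaft): mithril=1 shaft=2
After 3 (consume 1 mithril): shaft=2
After 4 (gather 6 wood): shaft=2 wood=6
After 5 (craft stick): shaft=2 stick=1 wood=4
After 6 (craft stick): shaft=2 stick=2 wood=2
After 7 (craft stick): shaft=2 stick=3
After 8 (consume 1 stick): shaft=2 stick=2
After 9 (gather 9 wood): shaft=2 stick=2 wood=9
After 10 (craft stick): shaft=2 stick=3 wood=7
After 11 (gather 2 mithril): mithril=2 shaft=2 stick=3 wood=7
After 12 (craft stick): mithril=2 shaft=2 stick=4 wood=5
After 13 (craft stick): mithril=2 shaft=2 stick=5 wood=3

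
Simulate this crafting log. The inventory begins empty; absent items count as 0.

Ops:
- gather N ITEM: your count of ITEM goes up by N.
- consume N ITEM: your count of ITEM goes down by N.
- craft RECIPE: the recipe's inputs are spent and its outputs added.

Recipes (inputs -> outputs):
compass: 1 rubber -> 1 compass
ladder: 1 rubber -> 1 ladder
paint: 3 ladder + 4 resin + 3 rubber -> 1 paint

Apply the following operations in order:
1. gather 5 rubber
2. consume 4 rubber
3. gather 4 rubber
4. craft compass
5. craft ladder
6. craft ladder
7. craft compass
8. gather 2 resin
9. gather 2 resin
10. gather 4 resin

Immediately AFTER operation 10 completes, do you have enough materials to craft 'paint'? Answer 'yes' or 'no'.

After 1 (gather 5 rubber): rubber=5
After 2 (consume 4 rubber): rubber=1
After 3 (gather 4 rubber): rubber=5
After 4 (craft compass): compass=1 rubber=4
After 5 (craft ladder): compass=1 ladder=1 rubber=3
After 6 (craft ladder): compass=1 ladder=2 rubber=2
After 7 (craft compass): compass=2 ladder=2 rubber=1
After 8 (gather 2 resin): compass=2 ladder=2 resin=2 rubber=1
After 9 (gather 2 resin): compass=2 ladder=2 resin=4 rubber=1
After 10 (gather 4 resin): compass=2 ladder=2 resin=8 rubber=1

Answer: no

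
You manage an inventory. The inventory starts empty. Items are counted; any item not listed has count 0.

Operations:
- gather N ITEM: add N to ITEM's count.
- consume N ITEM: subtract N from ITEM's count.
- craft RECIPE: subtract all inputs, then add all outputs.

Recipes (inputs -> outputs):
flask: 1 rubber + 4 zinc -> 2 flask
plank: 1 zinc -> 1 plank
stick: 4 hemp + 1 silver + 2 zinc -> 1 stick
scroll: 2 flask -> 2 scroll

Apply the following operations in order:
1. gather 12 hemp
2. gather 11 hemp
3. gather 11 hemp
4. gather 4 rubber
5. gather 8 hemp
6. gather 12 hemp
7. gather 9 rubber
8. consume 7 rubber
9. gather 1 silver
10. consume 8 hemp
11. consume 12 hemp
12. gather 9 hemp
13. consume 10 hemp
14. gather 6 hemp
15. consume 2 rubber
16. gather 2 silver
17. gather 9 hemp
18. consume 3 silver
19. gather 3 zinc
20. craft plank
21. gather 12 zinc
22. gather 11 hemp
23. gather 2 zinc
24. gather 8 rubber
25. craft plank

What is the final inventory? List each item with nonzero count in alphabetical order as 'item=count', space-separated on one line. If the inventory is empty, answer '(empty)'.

Answer: hemp=59 plank=2 rubber=12 zinc=15

Derivation:
After 1 (gather 12 hemp): hemp=12
After 2 (gather 11 hemp): hemp=23
After 3 (gather 11 hemp): hemp=34
After 4 (gather 4 rubber): hemp=34 rubber=4
After 5 (gather 8 hemp): hemp=42 rubber=4
After 6 (gather 12 hemp): hemp=54 rubber=4
After 7 (gather 9 rubber): hemp=54 rubber=13
After 8 (consume 7 rubber): hemp=54 rubber=6
After 9 (gather 1 silver): hemp=54 rubber=6 silver=1
After 10 (consume 8 hemp): hemp=46 rubber=6 silver=1
After 11 (consume 12 hemp): hemp=34 rubber=6 silver=1
After 12 (gather 9 hemp): hemp=43 rubber=6 silver=1
After 13 (consume 10 hemp): hemp=33 rubber=6 silver=1
After 14 (gather 6 hemp): hemp=39 rubber=6 silver=1
After 15 (consume 2 rubber): hemp=39 rubber=4 silver=1
After 16 (gather 2 silver): hemp=39 rubber=4 silver=3
After 17 (gather 9 hemp): hemp=48 rubber=4 silver=3
After 18 (consume 3 silver): hemp=48 rubber=4
After 19 (gather 3 zinc): hemp=48 rubber=4 zinc=3
After 20 (craft plank): hemp=48 plank=1 rubber=4 zinc=2
After 21 (gather 12 zinc): hemp=48 plank=1 rubber=4 zinc=14
After 22 (gather 11 hemp): hemp=59 plank=1 rubber=4 zinc=14
After 23 (gather 2 zinc): hemp=59 plank=1 rubber=4 zinc=16
After 24 (gather 8 rubber): hemp=59 plank=1 rubber=12 zinc=16
After 25 (craft plank): hemp=59 plank=2 rubber=12 zinc=15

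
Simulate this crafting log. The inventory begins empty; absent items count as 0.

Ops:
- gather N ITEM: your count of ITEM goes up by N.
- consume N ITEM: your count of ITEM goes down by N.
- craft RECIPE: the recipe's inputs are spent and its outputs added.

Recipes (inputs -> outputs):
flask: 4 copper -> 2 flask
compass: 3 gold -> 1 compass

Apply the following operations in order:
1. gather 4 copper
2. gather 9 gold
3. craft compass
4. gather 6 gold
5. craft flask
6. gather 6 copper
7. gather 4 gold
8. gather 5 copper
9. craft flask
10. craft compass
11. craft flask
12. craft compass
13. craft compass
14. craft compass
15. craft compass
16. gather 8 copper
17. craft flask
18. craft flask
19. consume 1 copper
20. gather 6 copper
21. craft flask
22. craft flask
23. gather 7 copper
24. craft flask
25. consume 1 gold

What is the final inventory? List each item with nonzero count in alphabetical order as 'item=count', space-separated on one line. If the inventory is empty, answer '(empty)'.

Answer: compass=6 copper=3 flask=16

Derivation:
After 1 (gather 4 copper): copper=4
After 2 (gather 9 gold): copper=4 gold=9
After 3 (craft compass): compass=1 copper=4 gold=6
After 4 (gather 6 gold): compass=1 copper=4 gold=12
After 5 (craft flask): compass=1 flask=2 gold=12
After 6 (gather 6 copper): compass=1 copper=6 flask=2 gold=12
After 7 (gather 4 gold): compass=1 copper=6 flask=2 gold=16
After 8 (gather 5 copper): compass=1 copper=11 flask=2 gold=16
After 9 (craft flask): compass=1 copper=7 flask=4 gold=16
After 10 (craft compass): compass=2 copper=7 flask=4 gold=13
After 11 (craft flask): compass=2 copper=3 flask=6 gold=13
After 12 (craft compass): compass=3 copper=3 flask=6 gold=10
After 13 (craft compass): compass=4 copper=3 flask=6 gold=7
After 14 (craft compass): compass=5 copper=3 flask=6 gold=4
After 15 (craft compass): compass=6 copper=3 flask=6 gold=1
After 16 (gather 8 copper): compass=6 copper=11 flask=6 gold=1
After 17 (craft flask): compass=6 copper=7 flask=8 gold=1
After 18 (craft flask): compass=6 copper=3 flask=10 gold=1
After 19 (consume 1 copper): compass=6 copper=2 flask=10 gold=1
After 20 (gather 6 copper): compass=6 copper=8 flask=10 gold=1
After 21 (craft flask): compass=6 copper=4 flask=12 gold=1
After 22 (craft flask): compass=6 flask=14 gold=1
After 23 (gather 7 copper): compass=6 copper=7 flask=14 gold=1
After 24 (craft flask): compass=6 copper=3 flask=16 gold=1
After 25 (consume 1 gold): compass=6 copper=3 flask=16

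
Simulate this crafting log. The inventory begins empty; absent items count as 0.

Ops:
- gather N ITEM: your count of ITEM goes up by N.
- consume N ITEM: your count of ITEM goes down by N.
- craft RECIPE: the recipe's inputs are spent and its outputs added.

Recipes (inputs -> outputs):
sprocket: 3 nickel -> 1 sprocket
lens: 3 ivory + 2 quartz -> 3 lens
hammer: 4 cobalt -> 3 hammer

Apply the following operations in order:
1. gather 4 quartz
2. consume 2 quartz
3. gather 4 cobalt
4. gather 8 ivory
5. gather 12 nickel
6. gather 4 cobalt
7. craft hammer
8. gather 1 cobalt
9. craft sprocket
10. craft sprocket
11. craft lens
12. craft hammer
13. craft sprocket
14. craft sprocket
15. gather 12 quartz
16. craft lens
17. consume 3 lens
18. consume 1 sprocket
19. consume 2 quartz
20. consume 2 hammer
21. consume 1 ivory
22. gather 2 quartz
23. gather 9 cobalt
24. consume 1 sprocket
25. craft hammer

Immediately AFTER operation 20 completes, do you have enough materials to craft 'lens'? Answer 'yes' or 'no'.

After 1 (gather 4 quartz): quartz=4
After 2 (consume 2 quartz): quartz=2
After 3 (gather 4 cobalt): cobalt=4 quartz=2
After 4 (gather 8 ivory): cobalt=4 ivory=8 quartz=2
After 5 (gather 12 nickel): cobalt=4 ivory=8 nickel=12 quartz=2
After 6 (gather 4 cobalt): cobalt=8 ivory=8 nickel=12 quartz=2
After 7 (craft hammer): cobalt=4 hammer=3 ivory=8 nickel=12 quartz=2
After 8 (gather 1 cobalt): cobalt=5 hammer=3 ivory=8 nickel=12 quartz=2
After 9 (craft sprocket): cobalt=5 hammer=3 ivory=8 nickel=9 quartz=2 sprocket=1
After 10 (craft sprocket): cobalt=5 hammer=3 ivory=8 nickel=6 quartz=2 sprocket=2
After 11 (craft lens): cobalt=5 hammer=3 ivory=5 lens=3 nickel=6 sprocket=2
After 12 (craft hammer): cobalt=1 hammer=6 ivory=5 lens=3 nickel=6 sprocket=2
After 13 (craft sprocket): cobalt=1 hammer=6 ivory=5 lens=3 nickel=3 sprocket=3
After 14 (craft sprocket): cobalt=1 hammer=6 ivory=5 lens=3 sprocket=4
After 15 (gather 12 quartz): cobalt=1 hammer=6 ivory=5 lens=3 quartz=12 sprocket=4
After 16 (craft lens): cobalt=1 hammer=6 ivory=2 lens=6 quartz=10 sprocket=4
After 17 (consume 3 lens): cobalt=1 hammer=6 ivory=2 lens=3 quartz=10 sprocket=4
After 18 (consume 1 sprocket): cobalt=1 hammer=6 ivory=2 lens=3 quartz=10 sprocket=3
After 19 (consume 2 quartz): cobalt=1 hammer=6 ivory=2 lens=3 quartz=8 sprocket=3
After 20 (consume 2 hammer): cobalt=1 hammer=4 ivory=2 lens=3 quartz=8 sprocket=3

Answer: no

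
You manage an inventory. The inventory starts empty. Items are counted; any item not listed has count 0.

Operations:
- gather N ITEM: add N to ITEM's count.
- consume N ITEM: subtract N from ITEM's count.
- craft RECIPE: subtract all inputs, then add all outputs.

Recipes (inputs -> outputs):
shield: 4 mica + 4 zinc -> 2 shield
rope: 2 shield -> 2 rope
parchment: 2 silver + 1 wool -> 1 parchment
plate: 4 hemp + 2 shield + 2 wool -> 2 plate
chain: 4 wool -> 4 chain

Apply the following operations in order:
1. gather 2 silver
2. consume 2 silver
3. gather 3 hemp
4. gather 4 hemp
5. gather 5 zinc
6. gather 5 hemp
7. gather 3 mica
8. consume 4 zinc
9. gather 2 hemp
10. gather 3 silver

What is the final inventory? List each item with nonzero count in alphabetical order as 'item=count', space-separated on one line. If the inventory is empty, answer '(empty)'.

Answer: hemp=14 mica=3 silver=3 zinc=1

Derivation:
After 1 (gather 2 silver): silver=2
After 2 (consume 2 silver): (empty)
After 3 (gather 3 hemp): hemp=3
After 4 (gather 4 hemp): hemp=7
After 5 (gather 5 zinc): hemp=7 zinc=5
After 6 (gather 5 hemp): hemp=12 zinc=5
After 7 (gather 3 mica): hemp=12 mica=3 zinc=5
After 8 (consume 4 zinc): hemp=12 mica=3 zinc=1
After 9 (gather 2 hemp): hemp=14 mica=3 zinc=1
After 10 (gather 3 silver): hemp=14 mica=3 silver=3 zinc=1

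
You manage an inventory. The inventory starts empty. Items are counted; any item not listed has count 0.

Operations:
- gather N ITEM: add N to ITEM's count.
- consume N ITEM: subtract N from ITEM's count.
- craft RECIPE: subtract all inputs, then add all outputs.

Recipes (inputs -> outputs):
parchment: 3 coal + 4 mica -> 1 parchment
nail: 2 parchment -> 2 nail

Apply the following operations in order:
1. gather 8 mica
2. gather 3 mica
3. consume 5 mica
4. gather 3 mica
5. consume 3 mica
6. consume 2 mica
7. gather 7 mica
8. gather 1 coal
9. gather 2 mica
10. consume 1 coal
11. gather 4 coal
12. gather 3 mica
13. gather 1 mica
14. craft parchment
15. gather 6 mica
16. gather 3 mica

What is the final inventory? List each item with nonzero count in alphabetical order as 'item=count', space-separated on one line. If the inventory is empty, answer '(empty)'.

After 1 (gather 8 mica): mica=8
After 2 (gather 3 mica): mica=11
After 3 (consume 5 mica): mica=6
After 4 (gather 3 mica): mica=9
After 5 (consume 3 mica): mica=6
After 6 (consume 2 mica): mica=4
After 7 (gather 7 mica): mica=11
After 8 (gather 1 coal): coal=1 mica=11
After 9 (gather 2 mica): coal=1 mica=13
After 10 (consume 1 coal): mica=13
After 11 (gather 4 coal): coal=4 mica=13
After 12 (gather 3 mica): coal=4 mica=16
After 13 (gather 1 mica): coal=4 mica=17
After 14 (craft parchment): coal=1 mica=13 parchment=1
After 15 (gather 6 mica): coal=1 mica=19 parchment=1
After 16 (gather 3 mica): coal=1 mica=22 parchment=1

Answer: coal=1 mica=22 parchment=1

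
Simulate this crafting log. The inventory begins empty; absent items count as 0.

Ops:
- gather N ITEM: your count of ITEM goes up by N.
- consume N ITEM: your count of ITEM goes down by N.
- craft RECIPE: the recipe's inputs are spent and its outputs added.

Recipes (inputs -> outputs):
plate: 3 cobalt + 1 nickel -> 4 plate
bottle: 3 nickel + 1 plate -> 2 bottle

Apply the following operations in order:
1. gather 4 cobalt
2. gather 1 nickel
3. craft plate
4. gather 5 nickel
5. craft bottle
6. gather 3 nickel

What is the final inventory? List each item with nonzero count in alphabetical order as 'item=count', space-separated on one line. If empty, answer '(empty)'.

Answer: bottle=2 cobalt=1 nickel=5 plate=3

Derivation:
After 1 (gather 4 cobalt): cobalt=4
After 2 (gather 1 nickel): cobalt=4 nickel=1
After 3 (craft plate): cobalt=1 plate=4
After 4 (gather 5 nickel): cobalt=1 nickel=5 plate=4
After 5 (craft bottle): bottle=2 cobalt=1 nickel=2 plate=3
After 6 (gather 3 nickel): bottle=2 cobalt=1 nickel=5 plate=3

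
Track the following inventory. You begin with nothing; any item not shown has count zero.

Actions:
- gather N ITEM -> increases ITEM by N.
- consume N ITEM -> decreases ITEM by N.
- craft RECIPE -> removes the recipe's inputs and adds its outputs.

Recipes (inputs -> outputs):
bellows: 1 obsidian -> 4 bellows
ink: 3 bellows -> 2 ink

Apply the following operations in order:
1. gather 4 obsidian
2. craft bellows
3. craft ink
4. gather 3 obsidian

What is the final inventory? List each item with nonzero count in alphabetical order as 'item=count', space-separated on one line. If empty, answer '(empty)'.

After 1 (gather 4 obsidian): obsidian=4
After 2 (craft bellows): bellows=4 obsidian=3
After 3 (craft ink): bellows=1 ink=2 obsidian=3
After 4 (gather 3 obsidian): bellows=1 ink=2 obsidian=6

Answer: bellows=1 ink=2 obsidian=6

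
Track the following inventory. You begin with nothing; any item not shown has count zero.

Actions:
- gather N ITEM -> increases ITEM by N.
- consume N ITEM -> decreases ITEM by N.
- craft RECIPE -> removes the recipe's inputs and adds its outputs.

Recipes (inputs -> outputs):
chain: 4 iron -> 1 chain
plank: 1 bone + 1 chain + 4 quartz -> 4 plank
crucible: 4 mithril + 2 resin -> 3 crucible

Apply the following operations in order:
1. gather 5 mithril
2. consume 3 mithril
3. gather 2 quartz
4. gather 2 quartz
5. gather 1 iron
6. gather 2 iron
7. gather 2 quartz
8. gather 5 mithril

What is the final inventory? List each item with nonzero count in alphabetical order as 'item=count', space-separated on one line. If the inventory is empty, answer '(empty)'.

Answer: iron=3 mithril=7 quartz=6

Derivation:
After 1 (gather 5 mithril): mithril=5
After 2 (consume 3 mithril): mithril=2
After 3 (gather 2 quartz): mithril=2 quartz=2
After 4 (gather 2 quartz): mithril=2 quartz=4
After 5 (gather 1 iron): iron=1 mithril=2 quartz=4
After 6 (gather 2 iron): iron=3 mithril=2 quartz=4
After 7 (gather 2 quartz): iron=3 mithril=2 quartz=6
After 8 (gather 5 mithril): iron=3 mithril=7 quartz=6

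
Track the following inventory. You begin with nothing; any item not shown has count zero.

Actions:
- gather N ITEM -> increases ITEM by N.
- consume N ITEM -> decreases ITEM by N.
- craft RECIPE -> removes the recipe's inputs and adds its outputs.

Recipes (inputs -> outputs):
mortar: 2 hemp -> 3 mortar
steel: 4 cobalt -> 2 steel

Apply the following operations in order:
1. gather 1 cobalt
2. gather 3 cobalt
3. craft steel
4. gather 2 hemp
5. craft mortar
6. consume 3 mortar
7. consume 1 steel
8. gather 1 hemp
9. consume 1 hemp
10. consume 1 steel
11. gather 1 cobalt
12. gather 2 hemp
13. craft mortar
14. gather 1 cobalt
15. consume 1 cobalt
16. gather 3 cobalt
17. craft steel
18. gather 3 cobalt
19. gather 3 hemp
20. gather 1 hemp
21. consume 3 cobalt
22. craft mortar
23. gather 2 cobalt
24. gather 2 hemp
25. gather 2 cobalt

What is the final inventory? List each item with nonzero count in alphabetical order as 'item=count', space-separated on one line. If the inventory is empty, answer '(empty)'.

After 1 (gather 1 cobalt): cobalt=1
After 2 (gather 3 cobalt): cobalt=4
After 3 (craft steel): steel=2
After 4 (gather 2 hemp): hemp=2 steel=2
After 5 (craft mortar): mortar=3 steel=2
After 6 (consume 3 mortar): steel=2
After 7 (consume 1 steel): steel=1
After 8 (gather 1 hemp): hemp=1 steel=1
After 9 (consume 1 hemp): steel=1
After 10 (consume 1 steel): (empty)
After 11 (gather 1 cobalt): cobalt=1
After 12 (gather 2 hemp): cobalt=1 hemp=2
After 13 (craft mortar): cobalt=1 mortar=3
After 14 (gather 1 cobalt): cobalt=2 mortar=3
After 15 (consume 1 cobalt): cobalt=1 mortar=3
After 16 (gather 3 cobalt): cobalt=4 mortar=3
After 17 (craft steel): mortar=3 steel=2
After 18 (gather 3 cobalt): cobalt=3 mortar=3 steel=2
After 19 (gather 3 hemp): cobalt=3 hemp=3 mortar=3 steel=2
After 20 (gather 1 hemp): cobalt=3 hemp=4 mortar=3 steel=2
After 21 (consume 3 cobalt): hemp=4 mortar=3 steel=2
After 22 (craft mortar): hemp=2 mortar=6 steel=2
After 23 (gather 2 cobalt): cobalt=2 hemp=2 mortar=6 steel=2
After 24 (gather 2 hemp): cobalt=2 hemp=4 mortar=6 steel=2
After 25 (gather 2 cobalt): cobalt=4 hemp=4 mortar=6 steel=2

Answer: cobalt=4 hemp=4 mortar=6 steel=2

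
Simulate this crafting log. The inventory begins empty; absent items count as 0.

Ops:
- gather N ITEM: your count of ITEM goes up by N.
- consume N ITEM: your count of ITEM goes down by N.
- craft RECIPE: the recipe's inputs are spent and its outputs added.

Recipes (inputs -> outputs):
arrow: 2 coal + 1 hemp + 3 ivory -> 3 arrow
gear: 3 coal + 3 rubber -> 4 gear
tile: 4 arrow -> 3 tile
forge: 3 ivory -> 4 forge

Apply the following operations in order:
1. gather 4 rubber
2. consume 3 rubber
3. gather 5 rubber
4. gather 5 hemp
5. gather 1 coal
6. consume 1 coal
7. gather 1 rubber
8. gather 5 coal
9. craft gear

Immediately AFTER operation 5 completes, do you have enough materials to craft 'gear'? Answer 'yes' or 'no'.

Answer: no

Derivation:
After 1 (gather 4 rubber): rubber=4
After 2 (consume 3 rubber): rubber=1
After 3 (gather 5 rubber): rubber=6
After 4 (gather 5 hemp): hemp=5 rubber=6
After 5 (gather 1 coal): coal=1 hemp=5 rubber=6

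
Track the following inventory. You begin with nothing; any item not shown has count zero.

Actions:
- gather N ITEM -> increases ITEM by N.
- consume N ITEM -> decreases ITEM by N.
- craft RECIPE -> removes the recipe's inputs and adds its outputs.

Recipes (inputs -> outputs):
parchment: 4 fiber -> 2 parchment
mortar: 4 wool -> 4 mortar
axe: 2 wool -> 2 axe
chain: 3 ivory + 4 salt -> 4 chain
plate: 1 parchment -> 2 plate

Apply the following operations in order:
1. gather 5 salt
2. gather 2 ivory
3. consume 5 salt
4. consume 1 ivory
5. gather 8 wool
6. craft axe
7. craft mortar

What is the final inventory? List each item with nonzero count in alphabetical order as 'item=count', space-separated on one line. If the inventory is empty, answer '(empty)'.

Answer: axe=2 ivory=1 mortar=4 wool=2

Derivation:
After 1 (gather 5 salt): salt=5
After 2 (gather 2 ivory): ivory=2 salt=5
After 3 (consume 5 salt): ivory=2
After 4 (consume 1 ivory): ivory=1
After 5 (gather 8 wool): ivory=1 wool=8
After 6 (craft axe): axe=2 ivory=1 wool=6
After 7 (craft mortar): axe=2 ivory=1 mortar=4 wool=2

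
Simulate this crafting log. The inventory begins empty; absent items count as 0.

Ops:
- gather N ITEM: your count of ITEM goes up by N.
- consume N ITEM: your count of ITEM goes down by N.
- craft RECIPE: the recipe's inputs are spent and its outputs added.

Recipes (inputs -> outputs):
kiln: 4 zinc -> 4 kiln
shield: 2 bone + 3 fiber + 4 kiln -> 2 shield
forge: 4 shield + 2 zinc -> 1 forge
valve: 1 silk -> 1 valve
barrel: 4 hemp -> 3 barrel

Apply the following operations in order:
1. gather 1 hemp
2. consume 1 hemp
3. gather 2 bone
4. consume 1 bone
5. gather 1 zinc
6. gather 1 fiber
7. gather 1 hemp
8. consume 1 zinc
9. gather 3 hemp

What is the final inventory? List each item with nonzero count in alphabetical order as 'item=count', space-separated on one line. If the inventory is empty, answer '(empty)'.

After 1 (gather 1 hemp): hemp=1
After 2 (consume 1 hemp): (empty)
After 3 (gather 2 bone): bone=2
After 4 (consume 1 bone): bone=1
After 5 (gather 1 zinc): bone=1 zinc=1
After 6 (gather 1 fiber): bone=1 fiber=1 zinc=1
After 7 (gather 1 hemp): bone=1 fiber=1 hemp=1 zinc=1
After 8 (consume 1 zinc): bone=1 fiber=1 hemp=1
After 9 (gather 3 hemp): bone=1 fiber=1 hemp=4

Answer: bone=1 fiber=1 hemp=4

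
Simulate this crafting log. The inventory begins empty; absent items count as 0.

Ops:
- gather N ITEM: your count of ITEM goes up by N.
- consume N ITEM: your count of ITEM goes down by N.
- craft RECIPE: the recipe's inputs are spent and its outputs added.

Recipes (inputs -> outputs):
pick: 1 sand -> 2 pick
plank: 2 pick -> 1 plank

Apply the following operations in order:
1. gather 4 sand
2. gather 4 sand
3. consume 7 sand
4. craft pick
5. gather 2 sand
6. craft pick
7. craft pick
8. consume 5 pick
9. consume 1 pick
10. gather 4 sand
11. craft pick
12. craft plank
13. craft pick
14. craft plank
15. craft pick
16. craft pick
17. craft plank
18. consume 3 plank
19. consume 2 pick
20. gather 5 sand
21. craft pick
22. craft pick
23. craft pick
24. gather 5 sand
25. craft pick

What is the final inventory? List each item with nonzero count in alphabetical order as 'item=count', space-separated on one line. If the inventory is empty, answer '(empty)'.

After 1 (gather 4 sand): sand=4
After 2 (gather 4 sand): sand=8
After 3 (consume 7 sand): sand=1
After 4 (craft pick): pick=2
After 5 (gather 2 sand): pick=2 sand=2
After 6 (craft pick): pick=4 sand=1
After 7 (craft pick): pick=6
After 8 (consume 5 pick): pick=1
After 9 (consume 1 pick): (empty)
After 10 (gather 4 sand): sand=4
After 11 (craft pick): pick=2 sand=3
After 12 (craft plank): plank=1 sand=3
After 13 (craft pick): pick=2 plank=1 sand=2
After 14 (craft plank): plank=2 sand=2
After 15 (craft pick): pick=2 plank=2 sand=1
After 16 (craft pick): pick=4 plank=2
After 17 (craft plank): pick=2 plank=3
After 18 (consume 3 plank): pick=2
After 19 (consume 2 pick): (empty)
After 20 (gather 5 sand): sand=5
After 21 (craft pick): pick=2 sand=4
After 22 (craft pick): pick=4 sand=3
After 23 (craft pick): pick=6 sand=2
After 24 (gather 5 sand): pick=6 sand=7
After 25 (craft pick): pick=8 sand=6

Answer: pick=8 sand=6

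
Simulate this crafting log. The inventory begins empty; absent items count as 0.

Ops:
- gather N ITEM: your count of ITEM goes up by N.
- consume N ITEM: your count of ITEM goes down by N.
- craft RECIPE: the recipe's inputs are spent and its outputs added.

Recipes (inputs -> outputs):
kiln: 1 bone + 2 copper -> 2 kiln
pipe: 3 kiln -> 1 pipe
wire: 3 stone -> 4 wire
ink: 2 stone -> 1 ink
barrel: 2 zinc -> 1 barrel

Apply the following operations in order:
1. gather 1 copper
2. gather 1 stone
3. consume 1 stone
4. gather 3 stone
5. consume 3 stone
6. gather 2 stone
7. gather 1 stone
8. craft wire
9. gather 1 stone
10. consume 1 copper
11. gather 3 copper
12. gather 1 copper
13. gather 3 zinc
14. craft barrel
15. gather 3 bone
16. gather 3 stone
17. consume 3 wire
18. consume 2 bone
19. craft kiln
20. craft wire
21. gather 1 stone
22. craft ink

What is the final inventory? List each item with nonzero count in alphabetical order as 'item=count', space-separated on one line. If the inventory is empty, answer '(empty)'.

After 1 (gather 1 copper): copper=1
After 2 (gather 1 stone): copper=1 stone=1
After 3 (consume 1 stone): copper=1
After 4 (gather 3 stone): copper=1 stone=3
After 5 (consume 3 stone): copper=1
After 6 (gather 2 stone): copper=1 stone=2
After 7 (gather 1 stone): copper=1 stone=3
After 8 (craft wire): copper=1 wire=4
After 9 (gather 1 stone): copper=1 stone=1 wire=4
After 10 (consume 1 copper): stone=1 wire=4
After 11 (gather 3 copper): copper=3 stone=1 wire=4
After 12 (gather 1 copper): copper=4 stone=1 wire=4
After 13 (gather 3 zinc): copper=4 stone=1 wire=4 zinc=3
After 14 (craft barrel): barrel=1 copper=4 stone=1 wire=4 zinc=1
After 15 (gather 3 bone): barrel=1 bone=3 copper=4 stone=1 wire=4 zinc=1
After 16 (gather 3 stone): barrel=1 bone=3 copper=4 stone=4 wire=4 zinc=1
After 17 (consume 3 wire): barrel=1 bone=3 copper=4 stone=4 wire=1 zinc=1
After 18 (consume 2 bone): barrel=1 bone=1 copper=4 stone=4 wire=1 zinc=1
After 19 (craft kiln): barrel=1 copper=2 kiln=2 stone=4 wire=1 zinc=1
After 20 (craft wire): barrel=1 copper=2 kiln=2 stone=1 wire=5 zinc=1
After 21 (gather 1 stone): barrel=1 copper=2 kiln=2 stone=2 wire=5 zinc=1
After 22 (craft ink): barrel=1 copper=2 ink=1 kiln=2 wire=5 zinc=1

Answer: barrel=1 copper=2 ink=1 kiln=2 wire=5 zinc=1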